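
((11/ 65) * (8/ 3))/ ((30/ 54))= 264/ 325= 0.81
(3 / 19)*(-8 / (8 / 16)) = -2.53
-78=-78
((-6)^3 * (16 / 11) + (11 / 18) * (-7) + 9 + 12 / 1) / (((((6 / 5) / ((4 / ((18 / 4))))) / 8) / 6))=-9423520 / 891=-10576.34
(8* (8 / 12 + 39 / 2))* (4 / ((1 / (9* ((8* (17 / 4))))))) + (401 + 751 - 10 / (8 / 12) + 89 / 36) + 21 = 7150769 / 36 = 198632.47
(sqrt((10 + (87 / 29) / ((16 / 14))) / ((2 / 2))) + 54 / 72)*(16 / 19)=12 / 19 + 4*sqrt(202) / 19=3.62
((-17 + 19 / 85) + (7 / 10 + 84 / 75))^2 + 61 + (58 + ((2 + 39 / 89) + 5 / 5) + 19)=23479042841 / 64302500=365.13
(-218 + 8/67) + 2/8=-58325/268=-217.63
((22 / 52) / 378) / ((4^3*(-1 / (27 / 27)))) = -11 / 628992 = -0.00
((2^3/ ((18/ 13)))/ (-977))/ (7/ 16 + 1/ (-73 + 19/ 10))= -0.01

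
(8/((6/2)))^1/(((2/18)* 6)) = 4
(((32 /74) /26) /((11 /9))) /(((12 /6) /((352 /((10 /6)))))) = 1.44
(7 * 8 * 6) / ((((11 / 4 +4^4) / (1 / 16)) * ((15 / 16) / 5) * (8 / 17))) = 952 / 1035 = 0.92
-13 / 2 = -6.50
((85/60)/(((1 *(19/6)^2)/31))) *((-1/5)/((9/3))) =-527/1805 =-0.29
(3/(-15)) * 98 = -19.60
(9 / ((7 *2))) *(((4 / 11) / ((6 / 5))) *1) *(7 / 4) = 15 / 44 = 0.34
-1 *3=-3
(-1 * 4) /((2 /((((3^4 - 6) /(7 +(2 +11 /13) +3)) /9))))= -1.30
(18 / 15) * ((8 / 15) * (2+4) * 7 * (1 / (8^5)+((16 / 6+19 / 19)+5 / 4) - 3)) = 1318933 / 25600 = 51.52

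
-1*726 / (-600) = 121 / 100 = 1.21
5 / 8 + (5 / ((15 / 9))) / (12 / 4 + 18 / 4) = 41 / 40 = 1.02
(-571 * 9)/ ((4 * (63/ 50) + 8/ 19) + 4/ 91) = -74044425/ 79318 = -933.51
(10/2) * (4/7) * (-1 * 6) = -120/7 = -17.14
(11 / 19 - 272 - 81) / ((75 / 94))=-209808 / 475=-441.70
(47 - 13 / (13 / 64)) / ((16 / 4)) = -17 / 4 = -4.25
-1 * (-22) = 22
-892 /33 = -27.03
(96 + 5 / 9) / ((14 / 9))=869 / 14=62.07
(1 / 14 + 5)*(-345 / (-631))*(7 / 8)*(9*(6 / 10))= 132273 / 10096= 13.10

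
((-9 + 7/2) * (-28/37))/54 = 77/999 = 0.08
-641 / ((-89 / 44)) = 28204 / 89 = 316.90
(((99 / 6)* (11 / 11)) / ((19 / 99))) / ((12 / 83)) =90387 / 152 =594.65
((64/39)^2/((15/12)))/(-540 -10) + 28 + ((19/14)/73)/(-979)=484146845699/17293389750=28.00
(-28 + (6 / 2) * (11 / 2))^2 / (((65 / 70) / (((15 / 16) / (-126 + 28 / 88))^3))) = -19010673 / 321603423232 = -0.00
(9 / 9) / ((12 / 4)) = 1 / 3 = 0.33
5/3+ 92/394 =1123/591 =1.90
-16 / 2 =-8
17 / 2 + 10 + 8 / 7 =275 / 14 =19.64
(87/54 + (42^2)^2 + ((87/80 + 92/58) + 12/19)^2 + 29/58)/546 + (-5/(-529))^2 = 2175394233592737119503/381708321430924800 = 5699.10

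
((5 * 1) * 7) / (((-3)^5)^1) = -35 / 243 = -0.14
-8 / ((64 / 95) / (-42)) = 498.75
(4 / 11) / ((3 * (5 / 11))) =4 / 15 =0.27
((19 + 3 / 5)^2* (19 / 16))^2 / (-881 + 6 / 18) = -6243279483 / 26420000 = -236.31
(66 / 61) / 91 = 66 / 5551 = 0.01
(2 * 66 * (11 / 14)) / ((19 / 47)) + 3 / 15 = 256.76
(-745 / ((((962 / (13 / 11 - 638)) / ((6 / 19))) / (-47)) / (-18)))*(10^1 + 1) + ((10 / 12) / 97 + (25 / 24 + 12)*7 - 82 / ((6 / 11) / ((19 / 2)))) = 30806206164125 / 21275592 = 1447960.00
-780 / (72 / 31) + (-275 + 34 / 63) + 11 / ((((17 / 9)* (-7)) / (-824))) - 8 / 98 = 1126609 / 14994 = 75.14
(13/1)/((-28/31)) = -403/28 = -14.39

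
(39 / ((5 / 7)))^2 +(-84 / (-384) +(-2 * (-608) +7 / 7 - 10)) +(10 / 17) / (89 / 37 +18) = 8601313801 / 2053600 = 4188.41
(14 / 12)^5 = 16807 / 7776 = 2.16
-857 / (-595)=857 / 595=1.44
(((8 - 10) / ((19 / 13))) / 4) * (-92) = 598 / 19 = 31.47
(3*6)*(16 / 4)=72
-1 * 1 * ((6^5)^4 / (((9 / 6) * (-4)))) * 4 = 2437438960041984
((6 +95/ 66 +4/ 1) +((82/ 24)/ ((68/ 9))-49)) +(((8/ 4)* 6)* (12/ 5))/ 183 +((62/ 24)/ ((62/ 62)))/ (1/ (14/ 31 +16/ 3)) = -180740911/ 8213040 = -22.01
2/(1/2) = 4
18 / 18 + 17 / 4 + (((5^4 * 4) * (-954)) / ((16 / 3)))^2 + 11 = 199976660172.50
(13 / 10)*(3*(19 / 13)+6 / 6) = 7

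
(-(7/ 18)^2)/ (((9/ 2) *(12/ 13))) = -0.04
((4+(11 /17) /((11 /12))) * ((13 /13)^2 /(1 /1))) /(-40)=-0.12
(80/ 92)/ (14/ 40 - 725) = -400/ 333339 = -0.00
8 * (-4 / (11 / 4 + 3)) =-5.57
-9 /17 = -0.53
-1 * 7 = -7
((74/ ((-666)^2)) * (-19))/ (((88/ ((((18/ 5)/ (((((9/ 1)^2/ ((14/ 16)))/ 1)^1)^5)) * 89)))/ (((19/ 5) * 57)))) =-10259849957/ 27901059095730585600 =-0.00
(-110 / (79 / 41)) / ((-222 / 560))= 1262800 / 8769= 144.01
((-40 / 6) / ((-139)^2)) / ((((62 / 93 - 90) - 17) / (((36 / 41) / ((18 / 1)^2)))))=20 / 2274294231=0.00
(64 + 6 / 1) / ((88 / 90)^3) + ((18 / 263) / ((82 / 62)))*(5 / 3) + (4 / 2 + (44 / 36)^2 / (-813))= 2327793995850365 / 30244276754208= 76.97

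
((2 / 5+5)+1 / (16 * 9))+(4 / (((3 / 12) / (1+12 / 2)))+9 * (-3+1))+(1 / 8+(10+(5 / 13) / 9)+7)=363713 / 3120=116.57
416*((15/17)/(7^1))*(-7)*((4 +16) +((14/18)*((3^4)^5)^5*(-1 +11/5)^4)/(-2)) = 324168337520269271131285758933537655559444014462852992/2125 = 152549805891891421708840400000000000000000000000000.00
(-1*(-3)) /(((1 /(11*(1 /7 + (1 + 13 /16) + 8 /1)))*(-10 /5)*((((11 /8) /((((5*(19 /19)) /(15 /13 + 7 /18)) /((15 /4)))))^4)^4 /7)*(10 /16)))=-1.09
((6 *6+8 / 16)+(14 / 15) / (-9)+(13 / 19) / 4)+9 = 467521 / 10260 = 45.57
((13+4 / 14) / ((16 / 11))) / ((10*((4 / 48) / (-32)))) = -350.74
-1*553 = -553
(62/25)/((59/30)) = 372/295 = 1.26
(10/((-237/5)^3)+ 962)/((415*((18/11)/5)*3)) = 70434065548/29832310773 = 2.36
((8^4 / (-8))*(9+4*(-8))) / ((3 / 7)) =82432 / 3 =27477.33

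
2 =2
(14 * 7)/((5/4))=392/5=78.40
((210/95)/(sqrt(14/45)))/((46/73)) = 657 * sqrt(70)/874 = 6.29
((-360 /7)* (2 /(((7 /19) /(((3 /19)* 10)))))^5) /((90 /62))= -192844800000 /117649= -1639153.75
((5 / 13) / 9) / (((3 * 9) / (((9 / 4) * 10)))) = 25 / 702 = 0.04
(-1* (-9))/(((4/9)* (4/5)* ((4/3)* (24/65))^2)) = 1711125/16384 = 104.44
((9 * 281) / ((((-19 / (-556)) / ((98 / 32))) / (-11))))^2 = 6215521957339.63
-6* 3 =-18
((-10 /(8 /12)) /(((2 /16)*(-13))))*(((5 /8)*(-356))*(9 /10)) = -24030 /13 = -1848.46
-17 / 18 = -0.94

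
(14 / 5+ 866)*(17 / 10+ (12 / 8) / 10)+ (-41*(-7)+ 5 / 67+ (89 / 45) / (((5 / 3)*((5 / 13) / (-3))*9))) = 142709461 / 75375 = 1893.33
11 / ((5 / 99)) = 1089 / 5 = 217.80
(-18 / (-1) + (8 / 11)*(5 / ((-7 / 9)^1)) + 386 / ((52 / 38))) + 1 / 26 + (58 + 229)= 1166045 / 2002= 582.44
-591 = -591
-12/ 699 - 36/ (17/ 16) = -134276/ 3961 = -33.90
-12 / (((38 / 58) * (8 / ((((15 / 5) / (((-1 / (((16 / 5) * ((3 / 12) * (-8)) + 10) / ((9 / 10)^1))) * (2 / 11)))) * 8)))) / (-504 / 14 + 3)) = -757944 / 19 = -39891.79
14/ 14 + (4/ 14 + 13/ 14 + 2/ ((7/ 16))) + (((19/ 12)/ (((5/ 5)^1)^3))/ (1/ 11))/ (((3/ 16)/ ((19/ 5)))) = 226651/ 630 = 359.76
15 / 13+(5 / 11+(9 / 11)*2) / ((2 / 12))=1959 / 143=13.70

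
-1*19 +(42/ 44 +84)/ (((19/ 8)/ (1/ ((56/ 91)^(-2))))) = -192635/ 35321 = -5.45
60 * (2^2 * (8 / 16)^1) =120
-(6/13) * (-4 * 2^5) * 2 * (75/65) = 23040/169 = 136.33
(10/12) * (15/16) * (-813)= -20325/32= -635.16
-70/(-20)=7/2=3.50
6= 6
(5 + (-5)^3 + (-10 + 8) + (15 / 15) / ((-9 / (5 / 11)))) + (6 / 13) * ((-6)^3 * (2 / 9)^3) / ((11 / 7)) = -157975 / 1287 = -122.75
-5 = -5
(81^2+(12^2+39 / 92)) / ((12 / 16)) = 205633 / 23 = 8940.57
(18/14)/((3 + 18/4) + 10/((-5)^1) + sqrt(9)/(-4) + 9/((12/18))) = 0.07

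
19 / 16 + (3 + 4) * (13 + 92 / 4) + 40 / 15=12281 / 48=255.85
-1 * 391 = -391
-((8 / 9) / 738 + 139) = -461623 / 3321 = -139.00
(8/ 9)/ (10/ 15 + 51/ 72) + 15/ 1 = 1549/ 99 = 15.65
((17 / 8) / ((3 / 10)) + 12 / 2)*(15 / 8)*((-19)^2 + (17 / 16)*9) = 4654265 / 512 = 9090.36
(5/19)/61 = 5/1159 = 0.00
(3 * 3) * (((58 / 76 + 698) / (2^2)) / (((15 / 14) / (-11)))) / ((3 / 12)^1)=-6133743 / 95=-64565.72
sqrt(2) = 1.41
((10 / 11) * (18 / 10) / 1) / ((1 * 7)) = 0.23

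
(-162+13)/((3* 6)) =-149/18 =-8.28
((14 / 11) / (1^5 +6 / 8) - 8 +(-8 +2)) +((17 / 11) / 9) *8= -1178 / 99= -11.90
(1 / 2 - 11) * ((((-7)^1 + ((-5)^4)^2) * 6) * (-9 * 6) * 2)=2657764872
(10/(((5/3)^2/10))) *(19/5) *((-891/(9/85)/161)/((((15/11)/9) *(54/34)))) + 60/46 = -1039902/35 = -29711.49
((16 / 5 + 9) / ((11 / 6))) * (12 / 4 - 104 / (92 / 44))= -78690 / 253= -311.03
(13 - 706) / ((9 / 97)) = -7469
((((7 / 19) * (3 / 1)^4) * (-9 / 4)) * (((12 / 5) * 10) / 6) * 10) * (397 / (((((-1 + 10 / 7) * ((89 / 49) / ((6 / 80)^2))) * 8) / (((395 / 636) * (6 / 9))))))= -398.77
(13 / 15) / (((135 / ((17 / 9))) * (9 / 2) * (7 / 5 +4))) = 442 / 885735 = 0.00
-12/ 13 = -0.92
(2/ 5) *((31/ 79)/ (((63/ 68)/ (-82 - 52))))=-564944/ 24885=-22.70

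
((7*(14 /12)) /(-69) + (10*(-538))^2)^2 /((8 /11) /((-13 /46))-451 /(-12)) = 20533634099779710280943 /858079791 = 23929749092272.60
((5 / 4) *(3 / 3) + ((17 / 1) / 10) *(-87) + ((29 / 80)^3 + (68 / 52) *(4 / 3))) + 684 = 10765571971 / 19968000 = 539.14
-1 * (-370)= 370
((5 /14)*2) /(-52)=-5 /364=-0.01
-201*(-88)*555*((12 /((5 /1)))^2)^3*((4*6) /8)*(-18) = -316579613442048 /3125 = -101305476301.46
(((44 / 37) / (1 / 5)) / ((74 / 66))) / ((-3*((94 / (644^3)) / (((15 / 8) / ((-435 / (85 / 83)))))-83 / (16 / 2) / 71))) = 487596136165600 / 40328771067237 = 12.09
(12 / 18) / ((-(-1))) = 2 / 3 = 0.67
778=778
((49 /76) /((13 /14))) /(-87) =-343 /42978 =-0.01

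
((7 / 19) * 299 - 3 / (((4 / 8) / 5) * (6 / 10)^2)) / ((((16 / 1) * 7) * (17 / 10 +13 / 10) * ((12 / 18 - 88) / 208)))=-19877 / 104538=-0.19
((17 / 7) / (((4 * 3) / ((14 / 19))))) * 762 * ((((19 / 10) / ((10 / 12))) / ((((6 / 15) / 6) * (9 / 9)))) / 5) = 777.24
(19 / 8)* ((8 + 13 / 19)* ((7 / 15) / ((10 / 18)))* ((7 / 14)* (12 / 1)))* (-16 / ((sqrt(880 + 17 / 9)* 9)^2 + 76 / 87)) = -9396 / 403555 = -0.02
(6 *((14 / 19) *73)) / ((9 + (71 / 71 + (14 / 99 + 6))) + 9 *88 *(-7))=-0.06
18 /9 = 2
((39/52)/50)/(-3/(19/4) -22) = -57/86000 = -0.00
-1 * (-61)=61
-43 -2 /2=-44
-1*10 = -10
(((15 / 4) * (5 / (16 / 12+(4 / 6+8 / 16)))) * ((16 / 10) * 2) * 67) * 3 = 4824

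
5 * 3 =15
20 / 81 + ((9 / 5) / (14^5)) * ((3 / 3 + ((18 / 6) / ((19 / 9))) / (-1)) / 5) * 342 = 16800439 / 68068350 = 0.25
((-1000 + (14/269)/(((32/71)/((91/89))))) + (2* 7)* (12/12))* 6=-1132943967/191528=-5915.29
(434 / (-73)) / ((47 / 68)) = -29512 / 3431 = -8.60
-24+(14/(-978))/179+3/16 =-33349423/1400496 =-23.81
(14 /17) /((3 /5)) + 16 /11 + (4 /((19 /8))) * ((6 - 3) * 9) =514838 /10659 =48.30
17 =17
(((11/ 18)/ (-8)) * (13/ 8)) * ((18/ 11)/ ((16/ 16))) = -13/ 64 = -0.20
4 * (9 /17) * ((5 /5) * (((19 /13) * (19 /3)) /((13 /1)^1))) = 4332 /2873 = 1.51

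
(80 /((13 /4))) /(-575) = -0.04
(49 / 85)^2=2401 / 7225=0.33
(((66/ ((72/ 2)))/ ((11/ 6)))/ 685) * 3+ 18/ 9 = 1373/ 685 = 2.00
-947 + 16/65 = -61539/65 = -946.75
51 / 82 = 0.62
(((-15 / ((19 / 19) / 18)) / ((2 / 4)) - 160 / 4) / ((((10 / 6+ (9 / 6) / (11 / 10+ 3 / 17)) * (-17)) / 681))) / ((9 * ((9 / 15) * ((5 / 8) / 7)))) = 159993232 / 9435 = 16957.42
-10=-10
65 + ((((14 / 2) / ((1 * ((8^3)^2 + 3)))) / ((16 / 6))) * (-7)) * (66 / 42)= 136316209 / 2097176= 65.00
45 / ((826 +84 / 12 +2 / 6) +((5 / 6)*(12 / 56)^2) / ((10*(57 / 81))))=2010960 / 37240243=0.05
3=3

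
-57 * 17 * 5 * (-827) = 4006815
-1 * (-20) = 20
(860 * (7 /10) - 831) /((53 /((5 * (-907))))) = 1038515 /53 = 19594.62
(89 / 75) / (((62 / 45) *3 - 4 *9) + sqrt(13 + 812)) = -42542 / 214295 - 1335 *sqrt(33) / 42859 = -0.38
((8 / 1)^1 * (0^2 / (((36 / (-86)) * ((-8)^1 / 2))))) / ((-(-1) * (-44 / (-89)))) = 0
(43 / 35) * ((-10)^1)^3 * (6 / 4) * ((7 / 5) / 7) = -2580 / 7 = -368.57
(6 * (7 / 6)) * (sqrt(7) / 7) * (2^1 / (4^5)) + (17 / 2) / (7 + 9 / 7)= sqrt(7) / 512 + 119 / 116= 1.03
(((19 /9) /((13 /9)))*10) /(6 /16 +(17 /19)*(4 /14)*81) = 202160 /291603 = 0.69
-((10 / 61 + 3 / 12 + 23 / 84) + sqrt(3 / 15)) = -881 / 1281 - sqrt(5) / 5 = -1.13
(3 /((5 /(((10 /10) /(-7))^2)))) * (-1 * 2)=-6 /245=-0.02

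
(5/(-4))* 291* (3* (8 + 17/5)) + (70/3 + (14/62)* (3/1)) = -4618841/372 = -12416.24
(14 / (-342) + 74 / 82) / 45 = 1208 / 63099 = 0.02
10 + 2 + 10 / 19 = 238 / 19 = 12.53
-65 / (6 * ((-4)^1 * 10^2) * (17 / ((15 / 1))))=13 / 544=0.02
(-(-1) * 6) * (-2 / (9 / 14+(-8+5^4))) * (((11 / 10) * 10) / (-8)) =231 / 8647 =0.03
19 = 19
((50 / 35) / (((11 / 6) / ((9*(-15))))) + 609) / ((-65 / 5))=-38793 / 1001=-38.75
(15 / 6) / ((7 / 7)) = 5 / 2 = 2.50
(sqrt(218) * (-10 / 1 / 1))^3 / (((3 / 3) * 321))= -218000 * sqrt(218) / 321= -10027.20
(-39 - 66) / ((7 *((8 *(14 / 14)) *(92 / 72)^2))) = -1215 / 1058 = -1.15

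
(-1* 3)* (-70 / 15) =14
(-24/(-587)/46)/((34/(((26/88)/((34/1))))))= 39/171678716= 0.00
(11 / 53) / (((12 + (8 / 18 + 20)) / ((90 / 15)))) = 297 / 7738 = 0.04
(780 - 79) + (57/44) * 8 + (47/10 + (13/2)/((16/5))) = 1263847/1760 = 718.09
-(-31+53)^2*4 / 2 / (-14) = 484 / 7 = 69.14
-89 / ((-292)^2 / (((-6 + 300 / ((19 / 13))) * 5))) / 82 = -842385 / 66420656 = -0.01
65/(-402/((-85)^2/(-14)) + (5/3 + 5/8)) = 11271000/532447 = 21.17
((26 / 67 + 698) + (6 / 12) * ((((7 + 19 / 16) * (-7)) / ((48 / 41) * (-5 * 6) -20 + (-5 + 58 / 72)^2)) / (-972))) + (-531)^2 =906359579144225 / 3206543352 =282659.39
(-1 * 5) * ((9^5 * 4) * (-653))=771179940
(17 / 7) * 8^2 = 1088 / 7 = 155.43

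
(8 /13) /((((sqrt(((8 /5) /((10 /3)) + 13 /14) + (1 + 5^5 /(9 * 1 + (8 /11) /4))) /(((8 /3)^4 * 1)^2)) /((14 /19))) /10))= 626.30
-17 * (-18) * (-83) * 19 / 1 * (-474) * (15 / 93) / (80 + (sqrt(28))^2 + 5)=1143671940 / 3503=326483.57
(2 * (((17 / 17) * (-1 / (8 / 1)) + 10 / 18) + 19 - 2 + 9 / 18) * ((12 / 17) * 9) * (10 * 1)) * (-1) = -38730 / 17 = -2278.24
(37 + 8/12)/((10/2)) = 113/15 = 7.53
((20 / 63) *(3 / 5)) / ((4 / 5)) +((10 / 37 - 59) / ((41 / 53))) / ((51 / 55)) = -359440 / 4403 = -81.64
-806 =-806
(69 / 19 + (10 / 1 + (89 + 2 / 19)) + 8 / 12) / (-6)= -2947 / 171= -17.23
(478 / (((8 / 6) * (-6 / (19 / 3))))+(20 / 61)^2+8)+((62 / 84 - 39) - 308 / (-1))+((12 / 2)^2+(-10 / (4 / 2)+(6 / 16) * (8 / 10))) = -36086073 / 520940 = -69.27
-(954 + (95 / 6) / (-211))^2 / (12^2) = -1458464413561 / 230796864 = -6319.26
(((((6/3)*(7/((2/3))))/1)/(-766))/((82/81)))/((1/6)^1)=-5103/31406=-0.16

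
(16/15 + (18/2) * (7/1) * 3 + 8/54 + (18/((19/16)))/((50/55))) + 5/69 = 12209662/58995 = 206.96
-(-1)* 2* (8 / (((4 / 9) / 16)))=576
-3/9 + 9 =26/3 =8.67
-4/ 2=-2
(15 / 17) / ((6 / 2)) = 5 / 17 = 0.29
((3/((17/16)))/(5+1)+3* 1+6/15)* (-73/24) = -24017/2040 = -11.77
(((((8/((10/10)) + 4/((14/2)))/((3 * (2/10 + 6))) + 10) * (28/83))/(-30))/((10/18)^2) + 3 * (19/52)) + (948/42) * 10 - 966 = -17316529949/23414300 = -739.57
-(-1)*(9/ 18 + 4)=9/ 2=4.50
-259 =-259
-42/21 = -2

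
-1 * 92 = -92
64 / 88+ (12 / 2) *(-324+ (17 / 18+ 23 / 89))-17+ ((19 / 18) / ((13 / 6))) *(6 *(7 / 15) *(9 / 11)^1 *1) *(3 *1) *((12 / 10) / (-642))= -199474351298 / 102134175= -1953.06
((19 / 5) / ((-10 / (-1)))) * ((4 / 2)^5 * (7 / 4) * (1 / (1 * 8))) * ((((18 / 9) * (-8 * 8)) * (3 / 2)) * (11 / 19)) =-7392 / 25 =-295.68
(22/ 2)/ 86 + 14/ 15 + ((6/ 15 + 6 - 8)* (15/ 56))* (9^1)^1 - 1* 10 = -115547/ 9030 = -12.80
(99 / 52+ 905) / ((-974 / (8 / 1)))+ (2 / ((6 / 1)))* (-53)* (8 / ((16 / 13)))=-4645013 / 37986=-122.28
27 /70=0.39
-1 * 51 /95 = -51 /95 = -0.54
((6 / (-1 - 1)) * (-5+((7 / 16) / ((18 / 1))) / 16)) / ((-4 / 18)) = -69099 / 1024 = -67.48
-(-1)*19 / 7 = 19 / 7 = 2.71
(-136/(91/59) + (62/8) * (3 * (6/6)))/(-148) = 23633/53872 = 0.44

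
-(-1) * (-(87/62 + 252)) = -15711/62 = -253.40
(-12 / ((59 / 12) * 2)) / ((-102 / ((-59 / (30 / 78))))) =-156 / 85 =-1.84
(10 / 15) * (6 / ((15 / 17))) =68 / 15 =4.53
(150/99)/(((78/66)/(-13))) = -50/3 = -16.67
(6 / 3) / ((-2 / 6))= -6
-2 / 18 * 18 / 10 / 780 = -0.00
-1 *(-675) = 675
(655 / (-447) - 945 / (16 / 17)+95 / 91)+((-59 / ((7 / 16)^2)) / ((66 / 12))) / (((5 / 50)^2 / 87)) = -24485324138465 / 50114064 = -488591.87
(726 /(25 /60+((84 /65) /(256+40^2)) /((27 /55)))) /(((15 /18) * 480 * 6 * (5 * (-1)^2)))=410553 /2837125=0.14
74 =74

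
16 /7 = 2.29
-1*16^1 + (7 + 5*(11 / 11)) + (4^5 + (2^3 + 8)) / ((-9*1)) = -1076 / 9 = -119.56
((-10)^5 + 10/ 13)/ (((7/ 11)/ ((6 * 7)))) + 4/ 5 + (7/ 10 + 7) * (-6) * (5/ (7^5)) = -1030020953993/ 156065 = -6599948.44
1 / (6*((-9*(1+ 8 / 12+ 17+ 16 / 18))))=-1 / 1056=-0.00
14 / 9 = 1.56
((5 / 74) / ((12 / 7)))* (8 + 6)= 245 / 444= 0.55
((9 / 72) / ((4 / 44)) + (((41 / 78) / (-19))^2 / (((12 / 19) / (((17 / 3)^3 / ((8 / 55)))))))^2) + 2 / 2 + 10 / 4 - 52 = -44.83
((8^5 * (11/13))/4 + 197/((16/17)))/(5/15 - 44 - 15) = -4455987/36608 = -121.72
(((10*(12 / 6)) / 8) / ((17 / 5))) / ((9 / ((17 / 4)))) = 25 / 72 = 0.35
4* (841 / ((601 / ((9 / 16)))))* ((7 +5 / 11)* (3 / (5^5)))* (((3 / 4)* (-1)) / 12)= -930987 / 661100000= -0.00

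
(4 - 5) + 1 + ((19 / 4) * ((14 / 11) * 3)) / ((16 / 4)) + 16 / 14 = 3497 / 616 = 5.68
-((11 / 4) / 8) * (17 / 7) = -187 / 224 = -0.83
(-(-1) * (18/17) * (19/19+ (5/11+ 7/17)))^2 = 39463524/10106041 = 3.90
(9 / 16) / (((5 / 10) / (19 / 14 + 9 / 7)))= 333 / 112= 2.97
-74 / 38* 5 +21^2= 8194 / 19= 431.26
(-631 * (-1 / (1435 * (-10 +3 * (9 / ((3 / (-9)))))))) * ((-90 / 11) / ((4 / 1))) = 5679 / 574574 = 0.01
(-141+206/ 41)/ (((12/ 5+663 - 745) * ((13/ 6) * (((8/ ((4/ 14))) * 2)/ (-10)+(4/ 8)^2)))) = -1672500/ 11349169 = -0.15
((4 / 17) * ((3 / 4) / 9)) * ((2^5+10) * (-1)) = -0.82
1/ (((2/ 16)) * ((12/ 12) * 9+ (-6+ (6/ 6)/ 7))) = 28/ 11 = 2.55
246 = 246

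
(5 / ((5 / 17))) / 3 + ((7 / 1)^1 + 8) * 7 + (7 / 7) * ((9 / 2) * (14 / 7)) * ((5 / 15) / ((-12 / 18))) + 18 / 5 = 3293 / 30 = 109.77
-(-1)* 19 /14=19 /14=1.36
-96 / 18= -16 / 3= -5.33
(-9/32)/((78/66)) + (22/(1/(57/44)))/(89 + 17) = 681/22048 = 0.03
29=29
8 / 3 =2.67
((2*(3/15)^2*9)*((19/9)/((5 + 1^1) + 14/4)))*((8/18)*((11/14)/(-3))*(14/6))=-88/2025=-0.04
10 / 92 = 5 / 46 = 0.11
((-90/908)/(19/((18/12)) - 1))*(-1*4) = 54/1589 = 0.03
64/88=8/11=0.73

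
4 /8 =1 /2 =0.50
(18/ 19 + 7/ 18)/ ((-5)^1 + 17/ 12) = -914/ 2451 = -0.37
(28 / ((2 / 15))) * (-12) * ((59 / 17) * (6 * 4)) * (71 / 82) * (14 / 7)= -253350720 / 697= -363487.40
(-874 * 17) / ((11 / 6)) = -89148 / 11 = -8104.36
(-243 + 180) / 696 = -21 / 232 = -0.09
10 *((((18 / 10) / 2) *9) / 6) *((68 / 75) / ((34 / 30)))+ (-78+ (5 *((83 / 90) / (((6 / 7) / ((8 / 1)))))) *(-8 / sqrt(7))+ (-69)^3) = -1642881 / 5 - 1328 *sqrt(7) / 27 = -328706.33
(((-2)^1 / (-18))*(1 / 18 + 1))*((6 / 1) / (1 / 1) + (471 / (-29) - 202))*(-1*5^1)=584725 / 4698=124.46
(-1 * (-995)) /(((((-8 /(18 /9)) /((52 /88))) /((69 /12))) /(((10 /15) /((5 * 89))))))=-1.27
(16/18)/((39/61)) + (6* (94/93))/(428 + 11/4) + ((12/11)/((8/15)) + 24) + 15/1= 17508659501/412455186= 42.45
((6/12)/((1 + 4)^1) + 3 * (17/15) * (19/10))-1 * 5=39/25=1.56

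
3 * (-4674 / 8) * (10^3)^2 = -1752750000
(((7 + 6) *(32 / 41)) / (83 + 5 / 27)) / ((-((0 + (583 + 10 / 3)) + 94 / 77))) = -1297296 / 6249186175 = -0.00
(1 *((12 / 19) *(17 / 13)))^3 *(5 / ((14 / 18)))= 382034880 / 105484561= 3.62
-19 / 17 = -1.12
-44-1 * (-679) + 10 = 645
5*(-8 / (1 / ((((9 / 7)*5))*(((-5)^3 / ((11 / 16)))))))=3600000 / 77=46753.25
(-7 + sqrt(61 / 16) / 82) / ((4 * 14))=-1 / 8 + sqrt(61) / 18368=-0.12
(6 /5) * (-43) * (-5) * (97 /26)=12513 /13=962.54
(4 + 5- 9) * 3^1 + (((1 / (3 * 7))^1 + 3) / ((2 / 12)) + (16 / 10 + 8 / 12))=2158 / 105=20.55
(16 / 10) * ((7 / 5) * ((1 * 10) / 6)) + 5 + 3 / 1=176 / 15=11.73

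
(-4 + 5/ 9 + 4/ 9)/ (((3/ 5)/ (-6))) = 30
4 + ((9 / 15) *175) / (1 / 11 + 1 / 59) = 977.50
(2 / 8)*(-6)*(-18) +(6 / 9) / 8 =325 / 12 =27.08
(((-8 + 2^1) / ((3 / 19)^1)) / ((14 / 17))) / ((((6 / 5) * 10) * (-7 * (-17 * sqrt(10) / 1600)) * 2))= -380 * sqrt(10) / 147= -8.17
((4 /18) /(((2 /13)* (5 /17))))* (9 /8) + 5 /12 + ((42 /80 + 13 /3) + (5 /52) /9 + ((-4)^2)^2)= 624337 /2340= 266.81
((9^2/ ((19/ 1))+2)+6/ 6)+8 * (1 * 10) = 1658/ 19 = 87.26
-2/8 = -1/4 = -0.25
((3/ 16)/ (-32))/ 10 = -3/ 5120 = -0.00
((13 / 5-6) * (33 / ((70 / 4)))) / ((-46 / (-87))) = -48807 / 4025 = -12.13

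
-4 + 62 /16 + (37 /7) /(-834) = -3067 /23352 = -0.13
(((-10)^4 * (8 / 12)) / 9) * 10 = 200000 / 27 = 7407.41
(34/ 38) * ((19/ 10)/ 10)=0.17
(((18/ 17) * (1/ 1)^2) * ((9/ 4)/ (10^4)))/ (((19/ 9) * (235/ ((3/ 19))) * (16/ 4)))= 2187/ 115375600000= 0.00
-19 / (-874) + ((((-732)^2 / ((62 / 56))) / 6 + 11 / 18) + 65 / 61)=31574629850 / 391437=80663.38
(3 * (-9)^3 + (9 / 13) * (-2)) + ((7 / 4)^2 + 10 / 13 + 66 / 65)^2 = -2341545119 / 1081600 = -2164.89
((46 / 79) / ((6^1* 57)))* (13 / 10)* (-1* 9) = -0.02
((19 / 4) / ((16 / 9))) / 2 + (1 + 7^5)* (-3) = -6454101 / 128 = -50422.66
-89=-89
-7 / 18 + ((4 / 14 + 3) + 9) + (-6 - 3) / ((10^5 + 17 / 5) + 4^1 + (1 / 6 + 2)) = 4497396193 / 378036162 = 11.90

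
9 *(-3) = -27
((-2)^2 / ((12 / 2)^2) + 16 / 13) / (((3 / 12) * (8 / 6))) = 157 / 39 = 4.03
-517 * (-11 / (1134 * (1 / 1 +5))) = 5687 / 6804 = 0.84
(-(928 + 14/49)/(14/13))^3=-75349294606053/117649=-640458436.59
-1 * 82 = -82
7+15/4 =10.75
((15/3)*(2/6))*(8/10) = 4/3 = 1.33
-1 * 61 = -61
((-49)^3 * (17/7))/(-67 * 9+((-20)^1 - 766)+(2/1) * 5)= 207.19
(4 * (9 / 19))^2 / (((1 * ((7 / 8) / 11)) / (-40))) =-1805.27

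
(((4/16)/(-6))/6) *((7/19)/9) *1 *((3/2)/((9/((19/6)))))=-7/46656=-0.00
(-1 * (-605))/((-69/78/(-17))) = 267410/23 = 11626.52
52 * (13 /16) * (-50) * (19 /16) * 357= -28658175 /32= -895567.97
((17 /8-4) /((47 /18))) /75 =-9 /940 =-0.01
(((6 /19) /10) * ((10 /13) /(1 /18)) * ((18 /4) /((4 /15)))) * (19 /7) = 3645 /182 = 20.03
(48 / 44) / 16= 3 / 44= 0.07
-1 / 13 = -0.08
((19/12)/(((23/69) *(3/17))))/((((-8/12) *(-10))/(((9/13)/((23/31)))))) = 90117/23920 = 3.77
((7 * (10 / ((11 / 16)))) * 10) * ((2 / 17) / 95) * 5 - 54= -169462 / 3553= -47.70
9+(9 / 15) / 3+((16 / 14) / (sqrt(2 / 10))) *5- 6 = 16 / 5+40 *sqrt(5) / 7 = 15.98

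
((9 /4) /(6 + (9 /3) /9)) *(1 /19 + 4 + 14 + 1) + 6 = 9219 /722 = 12.77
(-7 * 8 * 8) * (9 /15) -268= -2684 /5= -536.80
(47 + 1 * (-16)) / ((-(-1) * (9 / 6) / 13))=806 / 3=268.67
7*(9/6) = 21/2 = 10.50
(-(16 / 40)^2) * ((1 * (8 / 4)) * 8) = -64 / 25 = -2.56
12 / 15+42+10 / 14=43.51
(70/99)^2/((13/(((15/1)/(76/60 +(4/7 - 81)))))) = -214375/29418246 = -0.01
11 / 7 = 1.57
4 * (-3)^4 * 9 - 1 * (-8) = 2924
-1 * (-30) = 30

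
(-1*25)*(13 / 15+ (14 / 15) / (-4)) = -15.83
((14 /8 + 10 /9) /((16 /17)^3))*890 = 225187355 /73728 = 3054.30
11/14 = 0.79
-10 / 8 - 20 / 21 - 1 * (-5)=235 / 84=2.80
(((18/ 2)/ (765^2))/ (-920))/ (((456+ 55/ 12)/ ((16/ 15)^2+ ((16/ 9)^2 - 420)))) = 420898/ 27897895209375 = 0.00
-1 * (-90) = 90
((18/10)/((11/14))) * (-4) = -504/55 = -9.16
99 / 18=11 / 2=5.50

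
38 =38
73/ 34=2.15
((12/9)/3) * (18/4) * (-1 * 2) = -4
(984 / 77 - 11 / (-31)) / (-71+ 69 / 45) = -470265 / 2487254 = -0.19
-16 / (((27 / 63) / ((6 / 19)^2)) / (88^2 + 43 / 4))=-10422384 / 361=-28870.87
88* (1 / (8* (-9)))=-11 / 9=-1.22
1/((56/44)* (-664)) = -11/9296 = -0.00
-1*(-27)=27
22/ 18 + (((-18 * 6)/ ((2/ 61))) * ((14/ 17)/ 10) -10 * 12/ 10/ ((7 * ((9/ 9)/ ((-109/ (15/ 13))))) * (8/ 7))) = -196373/ 1530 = -128.35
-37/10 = -3.70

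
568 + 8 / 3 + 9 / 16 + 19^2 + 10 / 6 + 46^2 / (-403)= 17963713 / 19344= 928.65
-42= -42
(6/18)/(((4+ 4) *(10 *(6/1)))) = 1/1440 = 0.00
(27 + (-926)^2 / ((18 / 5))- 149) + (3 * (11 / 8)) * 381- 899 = 17189165 / 72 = 238738.40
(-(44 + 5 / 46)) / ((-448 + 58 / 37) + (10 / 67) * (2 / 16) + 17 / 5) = 0.10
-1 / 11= -0.09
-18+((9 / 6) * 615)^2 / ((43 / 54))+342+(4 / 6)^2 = 827429195 / 774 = 1069029.97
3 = 3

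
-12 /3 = -4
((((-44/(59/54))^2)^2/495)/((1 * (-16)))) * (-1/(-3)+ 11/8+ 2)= -74612111904/60586805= -1231.49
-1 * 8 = -8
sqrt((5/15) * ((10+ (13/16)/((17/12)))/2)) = sqrt(73338)/204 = 1.33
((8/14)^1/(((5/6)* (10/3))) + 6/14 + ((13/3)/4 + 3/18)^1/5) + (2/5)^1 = 899/700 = 1.28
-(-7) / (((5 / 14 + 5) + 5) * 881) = 98 / 127745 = 0.00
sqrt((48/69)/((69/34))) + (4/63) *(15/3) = 20/63 + 4 *sqrt(102)/69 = 0.90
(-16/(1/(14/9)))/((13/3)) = -5.74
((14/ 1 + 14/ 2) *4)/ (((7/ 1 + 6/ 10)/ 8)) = 1680/ 19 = 88.42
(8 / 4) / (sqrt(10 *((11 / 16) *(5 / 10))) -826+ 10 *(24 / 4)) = -24512 / 9388041 -8 *sqrt(55) / 9388041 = -0.00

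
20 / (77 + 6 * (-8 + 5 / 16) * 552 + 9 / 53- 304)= -212 / 272291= -0.00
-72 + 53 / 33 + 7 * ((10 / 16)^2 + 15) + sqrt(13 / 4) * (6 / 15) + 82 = sqrt(13) / 5 + 252047 / 2112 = 120.06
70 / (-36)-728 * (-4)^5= 13418461 / 18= 745470.06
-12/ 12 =-1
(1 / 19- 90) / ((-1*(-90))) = -1709 / 1710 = -1.00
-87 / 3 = -29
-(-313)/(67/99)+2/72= 1115599/2412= 462.52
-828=-828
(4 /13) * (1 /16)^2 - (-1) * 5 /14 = 2087 /5824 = 0.36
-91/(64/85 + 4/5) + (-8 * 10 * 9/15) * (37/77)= -75457/924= -81.66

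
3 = 3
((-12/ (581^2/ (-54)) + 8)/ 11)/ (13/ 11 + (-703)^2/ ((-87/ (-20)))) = 234998832/ 36702032316271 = 0.00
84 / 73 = 1.15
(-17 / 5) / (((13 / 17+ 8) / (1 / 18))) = -0.02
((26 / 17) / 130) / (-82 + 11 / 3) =-3 / 19975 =-0.00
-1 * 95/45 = -19/9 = -2.11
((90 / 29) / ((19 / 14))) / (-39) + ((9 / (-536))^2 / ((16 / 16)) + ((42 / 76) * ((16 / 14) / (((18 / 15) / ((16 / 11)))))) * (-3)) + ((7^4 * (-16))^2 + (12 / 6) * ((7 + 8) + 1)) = 33407310212469790617 / 22636913728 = 1475789085.64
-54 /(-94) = 27 /47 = 0.57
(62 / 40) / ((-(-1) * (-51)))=-31 / 1020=-0.03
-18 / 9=-2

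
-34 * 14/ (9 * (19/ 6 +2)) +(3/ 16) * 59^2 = 955967/ 1488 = 642.45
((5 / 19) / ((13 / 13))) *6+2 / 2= 49 / 19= 2.58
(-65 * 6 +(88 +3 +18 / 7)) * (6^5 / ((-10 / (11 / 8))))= 2218590 / 7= 316941.43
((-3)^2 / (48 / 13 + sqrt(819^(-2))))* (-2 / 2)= -7371 / 3025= -2.44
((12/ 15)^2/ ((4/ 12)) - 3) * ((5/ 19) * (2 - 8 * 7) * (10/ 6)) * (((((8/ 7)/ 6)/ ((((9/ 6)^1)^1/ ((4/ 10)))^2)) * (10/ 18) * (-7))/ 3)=-128/ 285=-0.45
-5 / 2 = -2.50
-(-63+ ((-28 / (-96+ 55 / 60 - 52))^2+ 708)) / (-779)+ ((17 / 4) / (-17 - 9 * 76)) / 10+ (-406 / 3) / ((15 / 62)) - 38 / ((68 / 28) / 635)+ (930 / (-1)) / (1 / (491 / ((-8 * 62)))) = -4983690019446605059 / 520554639549150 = -9573.81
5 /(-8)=-5 /8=-0.62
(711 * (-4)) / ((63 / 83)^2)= -2176924 / 441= -4936.34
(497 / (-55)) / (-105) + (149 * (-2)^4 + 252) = 2174771 / 825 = 2636.09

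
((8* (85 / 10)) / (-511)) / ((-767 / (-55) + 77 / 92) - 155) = 344080 / 362555011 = 0.00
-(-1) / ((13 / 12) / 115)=106.15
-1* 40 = -40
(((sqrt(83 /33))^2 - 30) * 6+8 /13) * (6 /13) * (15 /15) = -140964 /1859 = -75.83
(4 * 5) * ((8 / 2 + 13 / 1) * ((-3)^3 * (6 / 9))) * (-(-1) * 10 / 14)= -30600 / 7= -4371.43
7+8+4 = 19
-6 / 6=-1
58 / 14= 29 / 7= 4.14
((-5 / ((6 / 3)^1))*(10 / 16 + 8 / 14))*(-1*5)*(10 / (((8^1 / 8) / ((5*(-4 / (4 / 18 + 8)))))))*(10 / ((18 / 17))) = -3559375 / 1036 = -3435.69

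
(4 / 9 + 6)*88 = 5104 / 9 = 567.11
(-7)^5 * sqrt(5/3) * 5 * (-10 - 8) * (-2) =-1008420 * sqrt(15) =-3905593.87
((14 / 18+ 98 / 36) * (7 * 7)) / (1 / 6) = 1029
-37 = -37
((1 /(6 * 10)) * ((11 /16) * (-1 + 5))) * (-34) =-187 /120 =-1.56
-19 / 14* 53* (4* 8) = -16112 / 7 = -2301.71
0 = 0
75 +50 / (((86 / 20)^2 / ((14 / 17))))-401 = -10177158 / 31433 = -323.77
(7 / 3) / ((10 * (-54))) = -7 / 1620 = -0.00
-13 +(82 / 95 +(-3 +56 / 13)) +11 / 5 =-10657 / 1235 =-8.63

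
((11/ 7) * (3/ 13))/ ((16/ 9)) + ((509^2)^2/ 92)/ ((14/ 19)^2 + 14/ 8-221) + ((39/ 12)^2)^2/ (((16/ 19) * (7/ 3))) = -9031757180990459089/ 2707442110464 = -3335900.39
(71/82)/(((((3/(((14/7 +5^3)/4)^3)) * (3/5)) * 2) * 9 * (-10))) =-145435193/1700352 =-85.53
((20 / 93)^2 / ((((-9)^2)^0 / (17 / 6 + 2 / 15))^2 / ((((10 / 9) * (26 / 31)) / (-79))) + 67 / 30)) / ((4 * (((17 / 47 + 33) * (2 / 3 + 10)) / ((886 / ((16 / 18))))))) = -2412000937125 / 551052119629312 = -0.00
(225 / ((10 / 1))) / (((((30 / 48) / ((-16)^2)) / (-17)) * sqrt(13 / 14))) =-156672 * sqrt(182) / 13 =-162586.22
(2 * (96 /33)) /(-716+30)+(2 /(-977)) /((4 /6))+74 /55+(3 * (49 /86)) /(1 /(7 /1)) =21079942759 /1585075030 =13.30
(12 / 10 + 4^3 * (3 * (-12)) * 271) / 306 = -2040.47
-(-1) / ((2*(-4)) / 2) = -1 / 4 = -0.25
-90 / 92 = -45 / 46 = -0.98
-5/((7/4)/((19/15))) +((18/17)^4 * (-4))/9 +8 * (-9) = -133611124/1753941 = -76.18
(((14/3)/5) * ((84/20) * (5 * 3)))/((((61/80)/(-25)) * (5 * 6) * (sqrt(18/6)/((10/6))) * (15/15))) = -19600 * sqrt(3)/549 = -61.84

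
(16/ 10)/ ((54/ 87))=116/ 45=2.58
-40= -40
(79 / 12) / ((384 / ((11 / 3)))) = 869 / 13824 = 0.06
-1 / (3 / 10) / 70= -1 / 21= -0.05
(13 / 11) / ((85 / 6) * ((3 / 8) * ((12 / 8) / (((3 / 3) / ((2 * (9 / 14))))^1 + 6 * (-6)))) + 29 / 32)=65936 / 37939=1.74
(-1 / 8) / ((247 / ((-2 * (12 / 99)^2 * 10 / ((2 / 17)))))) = 340 / 268983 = 0.00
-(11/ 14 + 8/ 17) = -299/ 238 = -1.26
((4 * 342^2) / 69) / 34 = 77976 / 391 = 199.43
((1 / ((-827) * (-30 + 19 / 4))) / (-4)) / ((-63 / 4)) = 4 / 5262201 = 0.00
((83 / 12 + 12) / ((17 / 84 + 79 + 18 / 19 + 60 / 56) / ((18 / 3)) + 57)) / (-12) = -30191 / 1350922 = -0.02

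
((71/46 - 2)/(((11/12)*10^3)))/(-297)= 7/4174500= 0.00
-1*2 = -2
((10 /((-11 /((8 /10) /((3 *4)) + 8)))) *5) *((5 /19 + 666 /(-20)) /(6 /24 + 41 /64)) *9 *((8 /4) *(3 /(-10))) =-13257024 /1805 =-7344.61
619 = 619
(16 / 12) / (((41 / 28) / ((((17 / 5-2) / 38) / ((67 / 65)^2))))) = 331240 / 10490793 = 0.03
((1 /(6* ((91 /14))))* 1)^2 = 1 /1521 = 0.00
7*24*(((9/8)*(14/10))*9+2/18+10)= 61201/15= 4080.07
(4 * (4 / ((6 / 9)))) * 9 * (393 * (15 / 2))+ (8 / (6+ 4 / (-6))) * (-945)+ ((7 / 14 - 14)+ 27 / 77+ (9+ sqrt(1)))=48913430 / 77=635239.35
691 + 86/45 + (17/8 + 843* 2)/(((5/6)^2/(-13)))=-2781791/90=-30908.79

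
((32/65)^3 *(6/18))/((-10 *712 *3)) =-2048/1099873125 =-0.00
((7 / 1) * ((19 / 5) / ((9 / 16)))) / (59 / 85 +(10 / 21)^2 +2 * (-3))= -1772624 / 190391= -9.31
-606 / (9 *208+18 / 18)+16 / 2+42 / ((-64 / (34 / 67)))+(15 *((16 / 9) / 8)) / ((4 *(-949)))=41972728445 / 5716366032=7.34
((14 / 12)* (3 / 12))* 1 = 7 / 24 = 0.29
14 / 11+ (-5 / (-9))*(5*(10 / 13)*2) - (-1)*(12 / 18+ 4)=13144 / 1287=10.21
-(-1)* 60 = 60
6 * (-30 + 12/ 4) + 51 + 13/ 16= -1763/ 16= -110.19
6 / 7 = 0.86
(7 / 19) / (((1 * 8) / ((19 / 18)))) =7 / 144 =0.05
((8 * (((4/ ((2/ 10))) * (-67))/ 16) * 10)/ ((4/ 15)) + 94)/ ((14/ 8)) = -100124/ 7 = -14303.43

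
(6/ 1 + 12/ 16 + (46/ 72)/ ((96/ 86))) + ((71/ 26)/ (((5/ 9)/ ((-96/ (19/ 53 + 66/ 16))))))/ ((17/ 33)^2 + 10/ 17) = -391326197071757/ 3374261616960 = -115.97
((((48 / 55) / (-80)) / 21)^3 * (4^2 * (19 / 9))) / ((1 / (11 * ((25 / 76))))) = -4 / 233454375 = -0.00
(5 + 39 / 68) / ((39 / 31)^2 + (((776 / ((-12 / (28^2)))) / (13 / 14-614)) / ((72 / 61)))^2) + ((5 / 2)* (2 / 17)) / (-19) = -4696688797798126859 / 327414012728170164140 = -0.01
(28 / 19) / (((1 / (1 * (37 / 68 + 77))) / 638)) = 23549218 / 323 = 72907.80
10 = 10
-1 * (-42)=42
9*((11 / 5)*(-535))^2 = 12467961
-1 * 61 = -61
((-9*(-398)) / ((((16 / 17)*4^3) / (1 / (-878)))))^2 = 927019809 / 202082615296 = 0.00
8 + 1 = 9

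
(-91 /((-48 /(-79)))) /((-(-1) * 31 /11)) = -79079 /1488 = -53.14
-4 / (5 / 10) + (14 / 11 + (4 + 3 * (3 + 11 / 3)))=190 / 11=17.27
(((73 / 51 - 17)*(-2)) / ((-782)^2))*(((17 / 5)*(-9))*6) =-7146 / 764405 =-0.01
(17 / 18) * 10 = 85 / 9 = 9.44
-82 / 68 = -1.21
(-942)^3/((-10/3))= 250769066.40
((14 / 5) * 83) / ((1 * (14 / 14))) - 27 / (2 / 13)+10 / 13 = 7497 / 130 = 57.67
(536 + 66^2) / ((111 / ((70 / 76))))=40.59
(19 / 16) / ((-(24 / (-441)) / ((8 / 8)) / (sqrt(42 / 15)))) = 2793 *sqrt(70) / 640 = 36.51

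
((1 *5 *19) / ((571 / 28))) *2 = 5320 / 571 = 9.32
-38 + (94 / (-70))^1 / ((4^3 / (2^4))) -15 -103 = -21887 / 140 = -156.34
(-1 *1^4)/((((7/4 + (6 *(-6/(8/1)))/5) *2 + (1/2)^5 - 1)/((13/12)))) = -40/27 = -1.48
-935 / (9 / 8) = -831.11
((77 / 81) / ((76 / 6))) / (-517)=-7 / 48222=-0.00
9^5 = 59049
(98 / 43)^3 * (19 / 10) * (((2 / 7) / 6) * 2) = 2554664 / 1192605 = 2.14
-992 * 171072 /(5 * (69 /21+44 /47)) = -18610808832 /2315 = -8039226.28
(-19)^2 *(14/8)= 2527/4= 631.75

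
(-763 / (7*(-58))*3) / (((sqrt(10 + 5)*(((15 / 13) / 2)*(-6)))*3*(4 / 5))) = -1417*sqrt(15) / 31320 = -0.18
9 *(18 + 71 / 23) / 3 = 1455 / 23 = 63.26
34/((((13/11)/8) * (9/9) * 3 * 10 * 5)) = 1496/975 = 1.53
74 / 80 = 0.92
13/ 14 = 0.93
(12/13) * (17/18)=34/39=0.87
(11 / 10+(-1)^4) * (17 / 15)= 119 / 50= 2.38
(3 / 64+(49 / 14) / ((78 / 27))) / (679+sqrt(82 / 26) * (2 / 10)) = 17772825 / 9589650176 - 5235 * sqrt(533) / 124665452288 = 0.00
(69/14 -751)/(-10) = 74.61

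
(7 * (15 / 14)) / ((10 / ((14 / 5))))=21 / 10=2.10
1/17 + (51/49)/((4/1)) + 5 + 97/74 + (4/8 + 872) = 108382643/123284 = 879.13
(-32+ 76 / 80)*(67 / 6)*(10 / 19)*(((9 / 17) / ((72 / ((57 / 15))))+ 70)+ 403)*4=-4461088671 / 12920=-345285.50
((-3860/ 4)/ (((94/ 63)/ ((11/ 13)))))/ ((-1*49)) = 95535/ 8554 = 11.17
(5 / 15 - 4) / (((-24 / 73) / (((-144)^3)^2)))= 99439286943744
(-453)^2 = 205209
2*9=18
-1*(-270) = 270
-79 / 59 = -1.34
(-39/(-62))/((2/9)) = 351/124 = 2.83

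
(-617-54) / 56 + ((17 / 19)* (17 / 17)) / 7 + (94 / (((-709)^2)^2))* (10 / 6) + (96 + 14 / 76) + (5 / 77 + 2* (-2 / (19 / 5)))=739444223420580551 / 8872387648664232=83.34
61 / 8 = 7.62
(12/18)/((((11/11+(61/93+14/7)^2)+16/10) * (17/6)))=86490/3548597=0.02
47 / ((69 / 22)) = 1034 / 69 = 14.99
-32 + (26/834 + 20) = -4991/417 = -11.97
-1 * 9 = -9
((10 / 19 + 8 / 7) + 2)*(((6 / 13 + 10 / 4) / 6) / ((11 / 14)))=1708 / 741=2.30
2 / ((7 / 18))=36 / 7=5.14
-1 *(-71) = 71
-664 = -664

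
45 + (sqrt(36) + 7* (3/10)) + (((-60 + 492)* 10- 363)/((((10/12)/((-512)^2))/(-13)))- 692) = -161819400437/10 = -16181940043.70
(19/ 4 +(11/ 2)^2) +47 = 82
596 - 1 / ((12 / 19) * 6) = 42893 / 72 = 595.74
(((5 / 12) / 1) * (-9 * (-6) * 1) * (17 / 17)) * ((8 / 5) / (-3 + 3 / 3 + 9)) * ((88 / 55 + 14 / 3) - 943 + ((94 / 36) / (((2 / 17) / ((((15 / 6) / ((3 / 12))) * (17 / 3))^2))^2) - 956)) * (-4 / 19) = -16206637702256 / 7695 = -2106125757.28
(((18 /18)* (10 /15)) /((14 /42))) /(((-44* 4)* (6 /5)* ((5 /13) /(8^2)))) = -52 /33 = -1.58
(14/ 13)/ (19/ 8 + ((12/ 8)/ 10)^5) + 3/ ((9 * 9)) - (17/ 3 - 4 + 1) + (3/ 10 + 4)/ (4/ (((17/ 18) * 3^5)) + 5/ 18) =6397964959478/ 516387653145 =12.39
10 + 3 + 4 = 17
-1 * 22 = -22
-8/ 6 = -4/ 3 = -1.33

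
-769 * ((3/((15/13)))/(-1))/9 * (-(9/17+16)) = -2809157/765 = -3672.10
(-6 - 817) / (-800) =1.03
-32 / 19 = -1.68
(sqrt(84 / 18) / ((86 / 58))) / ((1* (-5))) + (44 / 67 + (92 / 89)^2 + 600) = 319339812 / 530707- 29* sqrt(42) / 645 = 601.43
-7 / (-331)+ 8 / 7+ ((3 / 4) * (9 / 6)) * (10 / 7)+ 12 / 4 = 7641 / 1324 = 5.77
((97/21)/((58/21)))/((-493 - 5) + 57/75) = -2425/720998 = -0.00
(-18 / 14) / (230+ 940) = -0.00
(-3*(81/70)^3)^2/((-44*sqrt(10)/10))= -2541865828329*sqrt(10)/5176556000000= -1.55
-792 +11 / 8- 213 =-8029 / 8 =-1003.62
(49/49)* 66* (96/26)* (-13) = -3168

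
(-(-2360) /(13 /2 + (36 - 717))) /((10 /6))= -2832 /1349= -2.10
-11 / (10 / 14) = -15.40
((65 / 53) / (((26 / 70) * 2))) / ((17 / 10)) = 875 / 901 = 0.97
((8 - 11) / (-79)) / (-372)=-1 / 9796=-0.00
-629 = -629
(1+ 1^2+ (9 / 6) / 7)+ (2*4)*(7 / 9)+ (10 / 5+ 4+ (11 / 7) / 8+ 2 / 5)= 37883 / 2520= 15.03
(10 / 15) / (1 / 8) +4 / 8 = 35 / 6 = 5.83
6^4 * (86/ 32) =3483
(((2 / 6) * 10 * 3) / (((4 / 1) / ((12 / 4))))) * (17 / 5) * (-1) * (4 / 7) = -102 / 7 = -14.57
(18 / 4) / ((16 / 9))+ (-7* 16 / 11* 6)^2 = 14460489 / 3872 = 3734.63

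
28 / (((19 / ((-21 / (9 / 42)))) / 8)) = -21952 / 19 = -1155.37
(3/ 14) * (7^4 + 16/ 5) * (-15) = -108189/ 14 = -7727.79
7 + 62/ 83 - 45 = -3092/ 83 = -37.25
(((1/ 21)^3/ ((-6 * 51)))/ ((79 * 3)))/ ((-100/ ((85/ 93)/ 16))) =1/ 1175740997760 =0.00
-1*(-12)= 12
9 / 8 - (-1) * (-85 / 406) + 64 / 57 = 188695 / 92568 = 2.04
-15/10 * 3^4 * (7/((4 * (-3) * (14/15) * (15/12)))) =243/4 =60.75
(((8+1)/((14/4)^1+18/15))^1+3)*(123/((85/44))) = 1250172/3995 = 312.93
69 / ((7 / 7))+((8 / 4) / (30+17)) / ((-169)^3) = 69.00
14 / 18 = 7 / 9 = 0.78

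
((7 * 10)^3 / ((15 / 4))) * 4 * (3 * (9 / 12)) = 823200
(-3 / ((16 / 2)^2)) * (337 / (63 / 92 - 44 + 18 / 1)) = 0.62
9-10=-1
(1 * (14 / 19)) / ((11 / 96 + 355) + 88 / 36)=576 / 279509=0.00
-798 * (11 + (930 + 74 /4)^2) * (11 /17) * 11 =-173739368187 /34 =-5109981417.26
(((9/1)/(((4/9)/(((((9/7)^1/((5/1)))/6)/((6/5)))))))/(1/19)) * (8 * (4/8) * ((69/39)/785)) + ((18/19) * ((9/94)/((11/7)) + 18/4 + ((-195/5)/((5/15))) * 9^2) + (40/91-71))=-25385832045209/2806824020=-9044.33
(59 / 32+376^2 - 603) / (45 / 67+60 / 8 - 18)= -301821265 / 21072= -14323.33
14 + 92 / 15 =302 / 15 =20.13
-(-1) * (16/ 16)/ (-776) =-1/ 776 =-0.00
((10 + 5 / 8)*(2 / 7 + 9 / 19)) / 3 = 2.69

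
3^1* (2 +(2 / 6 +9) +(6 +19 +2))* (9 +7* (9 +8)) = 14720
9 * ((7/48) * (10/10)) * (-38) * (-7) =2793/8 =349.12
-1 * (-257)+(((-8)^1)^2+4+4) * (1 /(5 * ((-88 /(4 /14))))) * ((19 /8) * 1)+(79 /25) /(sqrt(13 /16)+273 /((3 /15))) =907218338743 /3531526460 - 316 * sqrt(13) /745289675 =256.89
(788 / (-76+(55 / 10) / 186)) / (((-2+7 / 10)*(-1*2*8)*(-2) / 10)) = 916050 / 367393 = 2.49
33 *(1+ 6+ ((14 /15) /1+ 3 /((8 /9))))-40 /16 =14827 /40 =370.68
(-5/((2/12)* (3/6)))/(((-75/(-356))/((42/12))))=-4984/5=-996.80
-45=-45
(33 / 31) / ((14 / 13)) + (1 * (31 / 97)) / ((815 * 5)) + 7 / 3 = 1709604737 / 514648050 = 3.32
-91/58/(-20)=91/1160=0.08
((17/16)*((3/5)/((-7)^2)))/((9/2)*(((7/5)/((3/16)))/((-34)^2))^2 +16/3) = 63893565/26193107584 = 0.00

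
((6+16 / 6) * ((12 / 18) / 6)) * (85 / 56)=1105 / 756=1.46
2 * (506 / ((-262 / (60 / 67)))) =-30360 / 8777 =-3.46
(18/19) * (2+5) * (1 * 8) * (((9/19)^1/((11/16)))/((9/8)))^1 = 129024/3971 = 32.49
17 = 17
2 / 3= 0.67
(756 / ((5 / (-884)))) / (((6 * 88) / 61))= -849303 / 55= -15441.87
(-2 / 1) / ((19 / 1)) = -0.11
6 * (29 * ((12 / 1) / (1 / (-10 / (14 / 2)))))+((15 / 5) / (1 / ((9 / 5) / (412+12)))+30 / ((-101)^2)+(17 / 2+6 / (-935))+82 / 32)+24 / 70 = -168234702777573 / 56617182160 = -2971.44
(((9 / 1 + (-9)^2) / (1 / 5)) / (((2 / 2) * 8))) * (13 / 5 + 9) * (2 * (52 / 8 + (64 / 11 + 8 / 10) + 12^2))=4510863 / 22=205039.23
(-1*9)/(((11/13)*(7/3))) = -351/77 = -4.56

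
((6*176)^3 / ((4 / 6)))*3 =5299126272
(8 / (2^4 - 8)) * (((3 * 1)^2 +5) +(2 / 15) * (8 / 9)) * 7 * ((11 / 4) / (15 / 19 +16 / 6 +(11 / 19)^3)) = 71902897 / 965700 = 74.46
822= 822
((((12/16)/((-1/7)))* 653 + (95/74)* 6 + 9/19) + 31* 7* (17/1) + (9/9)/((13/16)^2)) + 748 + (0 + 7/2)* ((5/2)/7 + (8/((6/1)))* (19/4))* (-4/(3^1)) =4222386817/4277052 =987.22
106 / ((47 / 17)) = 1802 / 47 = 38.34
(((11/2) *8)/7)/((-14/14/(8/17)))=-2.96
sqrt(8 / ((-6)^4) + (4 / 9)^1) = sqrt(146) / 18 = 0.67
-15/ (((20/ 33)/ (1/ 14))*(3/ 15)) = -495/ 56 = -8.84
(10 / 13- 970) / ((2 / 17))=-107100 / 13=-8238.46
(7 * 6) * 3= 126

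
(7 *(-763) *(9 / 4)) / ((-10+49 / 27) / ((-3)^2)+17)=-11680767 / 15640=-746.85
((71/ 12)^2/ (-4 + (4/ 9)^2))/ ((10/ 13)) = -589797/ 49280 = -11.97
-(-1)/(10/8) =4/5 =0.80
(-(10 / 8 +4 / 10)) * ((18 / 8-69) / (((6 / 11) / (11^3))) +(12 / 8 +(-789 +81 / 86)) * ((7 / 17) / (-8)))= 268687.06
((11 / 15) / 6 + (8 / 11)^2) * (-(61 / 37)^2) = -26385611 / 14908410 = -1.77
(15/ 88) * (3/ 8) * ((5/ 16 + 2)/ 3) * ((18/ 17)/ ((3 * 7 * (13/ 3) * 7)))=4995/ 60988928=0.00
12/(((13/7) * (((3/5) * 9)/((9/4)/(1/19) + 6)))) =175/3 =58.33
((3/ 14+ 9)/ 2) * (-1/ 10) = -129/ 280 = -0.46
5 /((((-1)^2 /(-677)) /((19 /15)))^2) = 165456769 /45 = 3676817.09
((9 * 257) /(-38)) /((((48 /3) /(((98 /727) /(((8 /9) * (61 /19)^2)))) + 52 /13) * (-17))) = 19380627 /5908094728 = 0.00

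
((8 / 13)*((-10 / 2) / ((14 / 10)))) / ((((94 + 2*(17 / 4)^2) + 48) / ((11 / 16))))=-44 / 5187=-0.01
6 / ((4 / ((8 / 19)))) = 0.63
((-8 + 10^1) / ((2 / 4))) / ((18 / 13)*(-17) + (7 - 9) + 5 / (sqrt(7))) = -120848 / 767343 - 3380*sqrt(7) / 767343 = -0.17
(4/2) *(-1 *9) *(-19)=342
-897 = -897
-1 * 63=-63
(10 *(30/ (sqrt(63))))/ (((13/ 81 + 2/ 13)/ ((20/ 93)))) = 702000 *sqrt(7)/ 71827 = 25.86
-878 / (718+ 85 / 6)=-5268 / 4393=-1.20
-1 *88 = -88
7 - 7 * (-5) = 42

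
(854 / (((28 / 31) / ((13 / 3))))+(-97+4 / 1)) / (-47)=-24025 / 282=-85.20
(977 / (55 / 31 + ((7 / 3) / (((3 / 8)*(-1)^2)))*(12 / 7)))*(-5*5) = -2271525 / 1157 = -1963.29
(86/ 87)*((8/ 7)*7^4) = 235984/ 87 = 2712.46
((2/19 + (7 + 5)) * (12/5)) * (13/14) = 3588/133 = 26.98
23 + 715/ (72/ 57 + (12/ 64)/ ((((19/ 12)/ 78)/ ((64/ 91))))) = 118831/ 1032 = 115.15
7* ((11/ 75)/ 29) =0.04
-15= -15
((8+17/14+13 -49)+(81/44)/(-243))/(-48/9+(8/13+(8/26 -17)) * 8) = 321841/1608992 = 0.20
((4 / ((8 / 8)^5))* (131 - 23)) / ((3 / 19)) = 2736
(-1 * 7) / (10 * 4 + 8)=-7 / 48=-0.15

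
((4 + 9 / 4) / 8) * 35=875 / 32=27.34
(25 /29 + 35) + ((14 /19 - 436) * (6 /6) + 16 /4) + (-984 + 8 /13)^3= -1151203404625106 /1210547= -950977867.55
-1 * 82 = -82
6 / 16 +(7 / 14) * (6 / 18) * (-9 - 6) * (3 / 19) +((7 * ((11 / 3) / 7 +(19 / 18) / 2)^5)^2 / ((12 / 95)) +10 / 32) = 3084140133756973316363022173 / 4805561889566834376572928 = 641.79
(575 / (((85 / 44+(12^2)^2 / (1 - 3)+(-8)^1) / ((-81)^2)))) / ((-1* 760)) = 2766555 / 5781814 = 0.48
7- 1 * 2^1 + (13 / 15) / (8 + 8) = 1213 / 240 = 5.05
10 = 10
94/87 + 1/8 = 839/696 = 1.21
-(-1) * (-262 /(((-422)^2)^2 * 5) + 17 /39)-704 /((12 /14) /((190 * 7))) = -3377733148653543629 /3092106327960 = -1092372.90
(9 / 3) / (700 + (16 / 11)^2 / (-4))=121 / 28212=0.00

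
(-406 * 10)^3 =-66923416000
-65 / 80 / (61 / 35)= -455 / 976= -0.47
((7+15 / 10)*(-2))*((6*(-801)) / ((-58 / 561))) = -22917411 / 29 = -790255.55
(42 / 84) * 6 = 3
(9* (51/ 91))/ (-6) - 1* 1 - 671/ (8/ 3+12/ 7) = -1297691/ 8372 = -155.00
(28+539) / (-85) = -567 / 85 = -6.67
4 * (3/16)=3/4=0.75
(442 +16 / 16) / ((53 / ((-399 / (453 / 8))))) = -58.90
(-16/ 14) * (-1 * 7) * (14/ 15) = 112/ 15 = 7.47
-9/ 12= -0.75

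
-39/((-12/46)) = 299/2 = 149.50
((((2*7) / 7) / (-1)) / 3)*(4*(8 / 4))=-16 / 3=-5.33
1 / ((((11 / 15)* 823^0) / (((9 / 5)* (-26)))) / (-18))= 12636 / 11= 1148.73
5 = 5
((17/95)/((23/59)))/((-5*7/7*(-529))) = 1003/5779325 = 0.00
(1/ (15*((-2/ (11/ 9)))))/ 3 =-11/ 810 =-0.01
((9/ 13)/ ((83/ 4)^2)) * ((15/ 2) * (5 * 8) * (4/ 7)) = 172800/ 626899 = 0.28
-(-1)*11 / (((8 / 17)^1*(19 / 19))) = 187 / 8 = 23.38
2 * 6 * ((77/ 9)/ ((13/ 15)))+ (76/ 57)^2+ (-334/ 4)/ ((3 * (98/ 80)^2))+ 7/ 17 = 487603175/ 4775589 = 102.10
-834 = -834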